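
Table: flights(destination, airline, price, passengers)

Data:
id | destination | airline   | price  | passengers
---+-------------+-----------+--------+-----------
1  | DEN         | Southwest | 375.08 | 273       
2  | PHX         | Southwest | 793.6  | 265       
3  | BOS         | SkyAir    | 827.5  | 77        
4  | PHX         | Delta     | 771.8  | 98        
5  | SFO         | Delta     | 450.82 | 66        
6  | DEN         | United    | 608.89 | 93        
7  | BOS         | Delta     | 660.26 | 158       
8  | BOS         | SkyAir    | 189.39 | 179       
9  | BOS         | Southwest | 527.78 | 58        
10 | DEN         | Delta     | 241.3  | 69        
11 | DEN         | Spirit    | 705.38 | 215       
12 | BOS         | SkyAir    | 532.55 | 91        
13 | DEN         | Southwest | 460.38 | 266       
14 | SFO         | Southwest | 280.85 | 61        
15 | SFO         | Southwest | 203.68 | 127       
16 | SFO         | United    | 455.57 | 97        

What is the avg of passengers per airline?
SELECT airline, AVG(passengers) as result
FROM flights
GROUP BY airline

Result:
  Delta: 97.75
  SkyAir: 115.67
  Southwest: 175.00
  Spirit: 215.00
  United: 95.00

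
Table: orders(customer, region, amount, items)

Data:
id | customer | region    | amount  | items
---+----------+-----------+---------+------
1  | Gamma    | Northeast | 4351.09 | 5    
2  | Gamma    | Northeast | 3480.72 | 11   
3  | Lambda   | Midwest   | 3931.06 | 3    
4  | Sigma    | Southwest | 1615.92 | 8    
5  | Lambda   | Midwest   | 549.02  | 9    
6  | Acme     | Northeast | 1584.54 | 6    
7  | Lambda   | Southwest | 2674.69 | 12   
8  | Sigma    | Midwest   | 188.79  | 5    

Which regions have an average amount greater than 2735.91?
SELECT region, AVG(amount)
FROM orders
GROUP BY region
HAVING AVG(amount) > 2735.91

Result:
  Northeast: avg=3138.78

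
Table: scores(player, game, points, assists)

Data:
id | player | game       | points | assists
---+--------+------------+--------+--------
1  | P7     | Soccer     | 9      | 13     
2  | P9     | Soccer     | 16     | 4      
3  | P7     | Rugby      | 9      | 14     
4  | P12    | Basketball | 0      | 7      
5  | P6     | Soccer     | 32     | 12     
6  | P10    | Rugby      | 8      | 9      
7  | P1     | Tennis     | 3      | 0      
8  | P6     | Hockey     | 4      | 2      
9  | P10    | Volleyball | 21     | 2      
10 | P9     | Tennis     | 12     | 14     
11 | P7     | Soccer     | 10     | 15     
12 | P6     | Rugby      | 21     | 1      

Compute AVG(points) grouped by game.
SELECT game, AVG(points) as result
FROM scores
GROUP BY game

Result:
  Basketball: 0.00
  Hockey: 4.00
  Rugby: 12.67
  Soccer: 16.75
  Tennis: 7.50
  Volleyball: 21.00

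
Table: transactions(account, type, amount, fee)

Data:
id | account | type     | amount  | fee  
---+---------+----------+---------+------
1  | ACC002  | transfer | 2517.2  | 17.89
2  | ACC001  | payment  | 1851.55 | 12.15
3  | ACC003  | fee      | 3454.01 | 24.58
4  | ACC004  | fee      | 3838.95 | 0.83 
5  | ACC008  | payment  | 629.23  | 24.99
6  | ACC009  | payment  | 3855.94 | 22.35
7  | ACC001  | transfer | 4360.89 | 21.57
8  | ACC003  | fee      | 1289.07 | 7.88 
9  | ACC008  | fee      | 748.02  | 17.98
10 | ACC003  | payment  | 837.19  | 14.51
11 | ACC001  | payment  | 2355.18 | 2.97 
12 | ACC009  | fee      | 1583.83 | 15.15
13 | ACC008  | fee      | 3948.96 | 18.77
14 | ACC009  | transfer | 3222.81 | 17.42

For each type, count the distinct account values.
SELECT type, COUNT(DISTINCT account)
FROM transactions
GROUP BY type

Result:
  fee: 4 distinct
  payment: 4 distinct
  transfer: 3 distinct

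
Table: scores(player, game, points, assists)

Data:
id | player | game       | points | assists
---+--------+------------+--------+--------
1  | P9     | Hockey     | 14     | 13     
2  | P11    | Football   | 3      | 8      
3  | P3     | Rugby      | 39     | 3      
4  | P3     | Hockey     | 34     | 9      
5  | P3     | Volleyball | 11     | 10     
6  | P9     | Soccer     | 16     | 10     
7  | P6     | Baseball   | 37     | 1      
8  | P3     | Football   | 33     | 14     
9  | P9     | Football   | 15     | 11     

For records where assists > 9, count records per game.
SELECT game, COUNT(*)
FROM scores
WHERE assists > 9
GROUP BY game

Note: WHERE filters rows before grouping.

Result:
  Football: 2
  Hockey: 1
  Soccer: 1
  Volleyball: 1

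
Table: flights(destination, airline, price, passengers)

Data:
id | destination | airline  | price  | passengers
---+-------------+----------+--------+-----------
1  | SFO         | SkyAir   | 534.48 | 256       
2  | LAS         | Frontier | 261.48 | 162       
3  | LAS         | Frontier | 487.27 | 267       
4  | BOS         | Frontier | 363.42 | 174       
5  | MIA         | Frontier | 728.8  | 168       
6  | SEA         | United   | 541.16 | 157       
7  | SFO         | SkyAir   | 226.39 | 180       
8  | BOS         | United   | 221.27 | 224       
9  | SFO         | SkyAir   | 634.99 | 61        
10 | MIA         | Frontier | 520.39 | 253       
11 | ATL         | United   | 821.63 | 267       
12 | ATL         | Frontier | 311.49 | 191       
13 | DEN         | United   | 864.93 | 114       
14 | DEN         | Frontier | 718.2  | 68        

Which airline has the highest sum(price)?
SELECT airline, SUM(price) as val
FROM flights
GROUP BY airline
ORDER BY val DESC
LIMIT 1

Result: Frontier with sum(price) = 3391.05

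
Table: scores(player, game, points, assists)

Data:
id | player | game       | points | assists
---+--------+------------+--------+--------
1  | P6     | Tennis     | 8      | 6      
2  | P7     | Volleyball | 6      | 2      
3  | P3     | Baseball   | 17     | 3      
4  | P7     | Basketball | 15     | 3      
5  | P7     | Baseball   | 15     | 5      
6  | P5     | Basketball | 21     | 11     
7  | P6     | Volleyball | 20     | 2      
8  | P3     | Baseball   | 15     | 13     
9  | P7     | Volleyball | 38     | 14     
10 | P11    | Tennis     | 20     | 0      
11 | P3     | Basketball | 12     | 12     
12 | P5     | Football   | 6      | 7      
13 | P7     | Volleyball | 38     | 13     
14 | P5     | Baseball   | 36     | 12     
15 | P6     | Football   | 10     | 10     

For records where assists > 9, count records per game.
SELECT game, COUNT(*)
FROM scores
WHERE assists > 9
GROUP BY game

Note: WHERE filters rows before grouping.

Result:
  Baseball: 2
  Basketball: 2
  Football: 1
  Volleyball: 2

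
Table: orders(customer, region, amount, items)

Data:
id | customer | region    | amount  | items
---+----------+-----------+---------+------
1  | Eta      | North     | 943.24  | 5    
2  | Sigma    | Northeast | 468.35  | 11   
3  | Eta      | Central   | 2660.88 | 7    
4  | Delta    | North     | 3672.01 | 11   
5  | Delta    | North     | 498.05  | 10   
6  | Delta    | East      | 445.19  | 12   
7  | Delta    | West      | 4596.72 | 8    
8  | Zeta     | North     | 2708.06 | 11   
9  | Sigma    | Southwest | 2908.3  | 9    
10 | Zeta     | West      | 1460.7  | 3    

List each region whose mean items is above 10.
SELECT region, AVG(items)
FROM orders
GROUP BY region
HAVING AVG(items) > 10

Result:
  East: avg=12.00
  Northeast: avg=11.00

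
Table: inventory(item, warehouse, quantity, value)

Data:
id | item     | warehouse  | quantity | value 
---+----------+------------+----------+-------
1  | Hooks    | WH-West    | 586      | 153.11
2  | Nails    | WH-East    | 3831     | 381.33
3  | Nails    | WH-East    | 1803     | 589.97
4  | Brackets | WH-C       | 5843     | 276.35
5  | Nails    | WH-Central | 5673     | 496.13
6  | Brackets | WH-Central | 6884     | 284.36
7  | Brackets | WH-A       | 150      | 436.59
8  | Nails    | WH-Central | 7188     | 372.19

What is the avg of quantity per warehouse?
SELECT warehouse, AVG(quantity) as result
FROM inventory
GROUP BY warehouse

Result:
  WH-A: 150.00
  WH-C: 5843.00
  WH-Central: 6581.67
  WH-East: 2817.00
  WH-West: 586.00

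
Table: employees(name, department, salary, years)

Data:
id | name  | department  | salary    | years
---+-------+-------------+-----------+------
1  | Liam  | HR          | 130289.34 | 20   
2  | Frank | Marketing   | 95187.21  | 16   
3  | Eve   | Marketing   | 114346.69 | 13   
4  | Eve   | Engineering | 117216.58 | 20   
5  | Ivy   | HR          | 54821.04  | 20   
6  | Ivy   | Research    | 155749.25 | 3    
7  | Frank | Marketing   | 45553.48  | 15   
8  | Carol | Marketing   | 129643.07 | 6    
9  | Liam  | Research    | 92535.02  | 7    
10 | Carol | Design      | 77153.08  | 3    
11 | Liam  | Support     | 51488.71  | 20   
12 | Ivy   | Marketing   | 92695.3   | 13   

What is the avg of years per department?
SELECT department, AVG(years) as result
FROM employees
GROUP BY department

Result:
  Design: 3.00
  Engineering: 20.00
  HR: 20.00
  Marketing: 12.60
  Research: 5.00
  Support: 20.00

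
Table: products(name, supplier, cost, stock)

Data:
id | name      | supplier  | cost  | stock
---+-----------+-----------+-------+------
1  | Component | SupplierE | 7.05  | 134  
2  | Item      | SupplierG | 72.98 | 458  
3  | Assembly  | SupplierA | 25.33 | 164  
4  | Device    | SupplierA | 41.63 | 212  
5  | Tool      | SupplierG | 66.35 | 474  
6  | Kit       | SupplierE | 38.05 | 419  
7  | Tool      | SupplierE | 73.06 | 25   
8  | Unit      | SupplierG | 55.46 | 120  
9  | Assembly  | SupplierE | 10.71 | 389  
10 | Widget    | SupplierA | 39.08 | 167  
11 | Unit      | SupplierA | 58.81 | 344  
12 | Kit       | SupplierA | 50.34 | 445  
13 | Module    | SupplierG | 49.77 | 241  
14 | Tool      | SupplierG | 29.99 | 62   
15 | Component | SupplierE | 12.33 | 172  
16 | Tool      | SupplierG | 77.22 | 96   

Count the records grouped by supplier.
SELECT supplier, COUNT(*) as count
FROM products
GROUP BY supplier

Result:
  SupplierA: 5
  SupplierE: 5
  SupplierG: 6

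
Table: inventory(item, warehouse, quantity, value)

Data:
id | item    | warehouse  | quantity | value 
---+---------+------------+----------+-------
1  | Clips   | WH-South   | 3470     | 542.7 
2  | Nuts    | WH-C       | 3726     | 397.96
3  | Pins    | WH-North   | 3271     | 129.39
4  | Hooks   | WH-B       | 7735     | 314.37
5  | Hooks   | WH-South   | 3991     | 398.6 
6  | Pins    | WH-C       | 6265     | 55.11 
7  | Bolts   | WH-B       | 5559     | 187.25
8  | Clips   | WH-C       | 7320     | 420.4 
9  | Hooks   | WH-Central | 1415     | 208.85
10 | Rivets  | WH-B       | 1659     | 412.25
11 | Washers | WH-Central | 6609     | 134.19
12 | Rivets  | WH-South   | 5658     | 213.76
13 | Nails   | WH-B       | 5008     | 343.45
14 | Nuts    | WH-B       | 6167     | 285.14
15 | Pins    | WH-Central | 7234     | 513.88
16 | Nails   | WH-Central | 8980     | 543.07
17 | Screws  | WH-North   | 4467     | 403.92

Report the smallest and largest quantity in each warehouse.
SELECT warehouse, MIN(quantity), MAX(quantity)
FROM inventory
GROUP BY warehouse

Result:
  WH-B: min=1659, max=7735
  WH-C: min=3726, max=7320
  WH-Central: min=1415, max=8980
  WH-North: min=3271, max=4467
  WH-South: min=3470, max=5658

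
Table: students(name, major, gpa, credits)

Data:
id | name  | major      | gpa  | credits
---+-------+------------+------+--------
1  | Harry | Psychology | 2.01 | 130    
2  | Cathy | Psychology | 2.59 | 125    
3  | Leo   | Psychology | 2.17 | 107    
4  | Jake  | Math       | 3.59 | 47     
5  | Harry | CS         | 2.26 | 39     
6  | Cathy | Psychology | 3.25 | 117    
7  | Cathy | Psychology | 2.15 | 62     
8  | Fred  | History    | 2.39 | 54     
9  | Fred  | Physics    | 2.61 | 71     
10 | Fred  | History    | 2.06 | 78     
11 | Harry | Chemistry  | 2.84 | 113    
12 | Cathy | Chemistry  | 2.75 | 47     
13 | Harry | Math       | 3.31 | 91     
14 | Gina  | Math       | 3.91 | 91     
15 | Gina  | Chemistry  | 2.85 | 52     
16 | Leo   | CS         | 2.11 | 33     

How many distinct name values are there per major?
SELECT major, COUNT(DISTINCT name)
FROM students
GROUP BY major

Result:
  CS: 2 distinct
  Chemistry: 3 distinct
  History: 1 distinct
  Math: 3 distinct
  Physics: 1 distinct
  Psychology: 3 distinct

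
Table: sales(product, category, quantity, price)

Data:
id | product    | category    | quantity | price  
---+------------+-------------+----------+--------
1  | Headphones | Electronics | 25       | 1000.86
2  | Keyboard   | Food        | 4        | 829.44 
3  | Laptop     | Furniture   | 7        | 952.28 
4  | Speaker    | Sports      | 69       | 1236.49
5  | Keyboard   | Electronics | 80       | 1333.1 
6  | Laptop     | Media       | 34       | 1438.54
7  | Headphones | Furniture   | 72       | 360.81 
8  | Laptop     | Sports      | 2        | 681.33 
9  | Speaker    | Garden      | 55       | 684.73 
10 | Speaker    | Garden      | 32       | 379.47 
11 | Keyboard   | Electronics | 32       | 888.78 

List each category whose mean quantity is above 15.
SELECT category, AVG(quantity)
FROM sales
GROUP BY category
HAVING AVG(quantity) > 15

Result:
  Electronics: avg=45.67
  Furniture: avg=39.50
  Garden: avg=43.50
  Media: avg=34.00
  Sports: avg=35.50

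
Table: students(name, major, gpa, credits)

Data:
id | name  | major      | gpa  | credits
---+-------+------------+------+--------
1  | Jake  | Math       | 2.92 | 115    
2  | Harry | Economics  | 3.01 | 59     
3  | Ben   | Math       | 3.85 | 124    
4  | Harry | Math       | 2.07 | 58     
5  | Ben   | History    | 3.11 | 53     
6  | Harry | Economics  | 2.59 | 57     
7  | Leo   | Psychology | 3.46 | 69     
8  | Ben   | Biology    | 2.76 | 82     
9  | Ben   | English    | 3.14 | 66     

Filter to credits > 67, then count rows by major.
SELECT major, COUNT(*)
FROM students
WHERE credits > 67
GROUP BY major

Note: WHERE filters rows before grouping.

Result:
  Biology: 1
  Math: 2
  Psychology: 1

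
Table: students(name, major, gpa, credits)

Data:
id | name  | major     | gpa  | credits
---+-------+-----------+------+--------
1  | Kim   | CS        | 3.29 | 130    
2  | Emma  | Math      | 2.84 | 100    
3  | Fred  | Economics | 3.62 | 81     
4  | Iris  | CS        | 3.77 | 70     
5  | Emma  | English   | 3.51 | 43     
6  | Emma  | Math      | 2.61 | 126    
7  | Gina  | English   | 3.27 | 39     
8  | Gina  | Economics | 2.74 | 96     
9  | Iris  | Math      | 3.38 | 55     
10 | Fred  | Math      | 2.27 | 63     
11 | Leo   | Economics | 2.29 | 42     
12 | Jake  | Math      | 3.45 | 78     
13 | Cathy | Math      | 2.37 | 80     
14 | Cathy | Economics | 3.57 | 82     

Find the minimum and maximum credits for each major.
SELECT major, MIN(credits), MAX(credits)
FROM students
GROUP BY major

Result:
  CS: min=70, max=130
  Economics: min=42, max=96
  English: min=39, max=43
  Math: min=55, max=126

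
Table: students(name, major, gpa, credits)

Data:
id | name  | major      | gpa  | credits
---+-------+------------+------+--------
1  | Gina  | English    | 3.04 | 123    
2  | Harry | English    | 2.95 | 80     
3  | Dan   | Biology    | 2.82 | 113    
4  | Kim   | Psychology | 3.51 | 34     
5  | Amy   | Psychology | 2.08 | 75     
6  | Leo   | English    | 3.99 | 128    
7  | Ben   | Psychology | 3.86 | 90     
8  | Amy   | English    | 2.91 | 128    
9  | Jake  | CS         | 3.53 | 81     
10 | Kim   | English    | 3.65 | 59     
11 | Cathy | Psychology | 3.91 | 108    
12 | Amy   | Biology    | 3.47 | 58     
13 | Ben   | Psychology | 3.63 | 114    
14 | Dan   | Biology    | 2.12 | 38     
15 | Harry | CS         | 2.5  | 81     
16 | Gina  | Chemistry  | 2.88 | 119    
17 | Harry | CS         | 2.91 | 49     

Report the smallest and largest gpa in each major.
SELECT major, MIN(gpa), MAX(gpa)
FROM students
GROUP BY major

Result:
  Biology: min=2.12, max=3.47
  CS: min=2.50, max=3.53
  Chemistry: min=2.88, max=2.88
  English: min=2.91, max=3.99
  Psychology: min=2.08, max=3.91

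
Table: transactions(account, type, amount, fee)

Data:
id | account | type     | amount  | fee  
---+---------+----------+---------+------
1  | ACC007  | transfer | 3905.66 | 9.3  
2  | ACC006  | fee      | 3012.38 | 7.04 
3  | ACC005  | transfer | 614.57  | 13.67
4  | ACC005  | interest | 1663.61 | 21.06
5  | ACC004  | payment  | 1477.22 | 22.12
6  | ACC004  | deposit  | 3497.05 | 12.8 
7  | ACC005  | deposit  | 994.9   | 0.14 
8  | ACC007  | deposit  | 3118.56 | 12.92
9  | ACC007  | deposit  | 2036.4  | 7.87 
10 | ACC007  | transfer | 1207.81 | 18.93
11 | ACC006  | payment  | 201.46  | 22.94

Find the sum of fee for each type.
SELECT type, SUM(fee) as result
FROM transactions
GROUP BY type

Result:
  deposit: 33.73
  fee: 7.04
  interest: 21.06
  payment: 45.06
  transfer: 41.90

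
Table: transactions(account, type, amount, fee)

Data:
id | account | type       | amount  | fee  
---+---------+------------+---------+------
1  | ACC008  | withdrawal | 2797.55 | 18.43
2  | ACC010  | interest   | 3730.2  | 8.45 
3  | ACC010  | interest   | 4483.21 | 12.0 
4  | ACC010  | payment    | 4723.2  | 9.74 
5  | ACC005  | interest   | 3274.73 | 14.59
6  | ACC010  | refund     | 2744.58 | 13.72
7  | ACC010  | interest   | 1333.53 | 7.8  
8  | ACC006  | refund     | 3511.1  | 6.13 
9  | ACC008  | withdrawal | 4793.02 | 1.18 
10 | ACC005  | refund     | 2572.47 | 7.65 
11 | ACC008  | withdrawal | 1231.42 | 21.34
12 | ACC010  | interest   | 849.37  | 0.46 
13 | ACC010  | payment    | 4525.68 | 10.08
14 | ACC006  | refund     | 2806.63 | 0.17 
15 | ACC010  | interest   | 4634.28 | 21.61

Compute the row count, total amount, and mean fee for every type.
SELECT type,
       COUNT(*) as cnt,
       SUM(amount) as total_amount,
       AVG(fee) as avg_fee
FROM transactions
GROUP BY type

Result:
  interest: 6 records, 18305.32 total amount, 10.82 avg fee
  payment: 2 records, 9248.88 total amount, 9.91 avg fee
  refund: 4 records, 11634.78 total amount, 6.92 avg fee
  withdrawal: 3 records, 8821.99 total amount, 13.65 avg fee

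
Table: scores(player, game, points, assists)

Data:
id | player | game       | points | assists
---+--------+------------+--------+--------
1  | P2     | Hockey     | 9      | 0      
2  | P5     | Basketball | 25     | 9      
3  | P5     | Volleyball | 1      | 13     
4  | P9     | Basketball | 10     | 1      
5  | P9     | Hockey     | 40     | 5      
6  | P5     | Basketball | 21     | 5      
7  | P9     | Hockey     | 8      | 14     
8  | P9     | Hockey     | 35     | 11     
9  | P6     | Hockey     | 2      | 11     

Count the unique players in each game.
SELECT game, COUNT(DISTINCT player)
FROM scores
GROUP BY game

Result:
  Basketball: 2 distinct
  Hockey: 3 distinct
  Volleyball: 1 distinct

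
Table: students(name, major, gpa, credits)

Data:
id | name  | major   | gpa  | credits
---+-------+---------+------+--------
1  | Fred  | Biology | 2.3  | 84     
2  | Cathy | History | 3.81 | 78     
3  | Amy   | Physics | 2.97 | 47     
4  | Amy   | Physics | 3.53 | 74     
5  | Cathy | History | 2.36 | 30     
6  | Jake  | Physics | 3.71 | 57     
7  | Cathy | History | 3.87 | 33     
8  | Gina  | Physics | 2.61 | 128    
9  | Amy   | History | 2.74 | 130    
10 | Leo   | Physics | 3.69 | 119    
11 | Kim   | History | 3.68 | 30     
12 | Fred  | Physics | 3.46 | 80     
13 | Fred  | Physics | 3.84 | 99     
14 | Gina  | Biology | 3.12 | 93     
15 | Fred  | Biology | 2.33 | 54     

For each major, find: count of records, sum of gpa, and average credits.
SELECT major,
       COUNT(*) as cnt,
       SUM(gpa) as total_gpa,
       AVG(credits) as avg_credits
FROM students
GROUP BY major

Result:
  Biology: 3 records, 7.75 total gpa, 77.00 avg credits
  History: 5 records, 16.46 total gpa, 60.20 avg credits
  Physics: 7 records, 23.81 total gpa, 86.29 avg credits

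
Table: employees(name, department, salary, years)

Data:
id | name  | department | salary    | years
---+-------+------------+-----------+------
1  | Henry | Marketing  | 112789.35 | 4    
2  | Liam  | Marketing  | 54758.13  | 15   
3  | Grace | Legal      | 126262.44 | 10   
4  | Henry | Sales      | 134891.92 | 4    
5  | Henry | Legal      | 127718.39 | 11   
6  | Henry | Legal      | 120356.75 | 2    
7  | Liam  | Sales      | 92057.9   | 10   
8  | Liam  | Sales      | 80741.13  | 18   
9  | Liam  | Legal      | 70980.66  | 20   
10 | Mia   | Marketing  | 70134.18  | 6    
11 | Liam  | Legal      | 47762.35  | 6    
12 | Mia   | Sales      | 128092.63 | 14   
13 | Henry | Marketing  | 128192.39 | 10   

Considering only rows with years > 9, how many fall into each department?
SELECT department, COUNT(*)
FROM employees
WHERE years > 9
GROUP BY department

Note: WHERE filters rows before grouping.

Result:
  Legal: 3
  Marketing: 2
  Sales: 3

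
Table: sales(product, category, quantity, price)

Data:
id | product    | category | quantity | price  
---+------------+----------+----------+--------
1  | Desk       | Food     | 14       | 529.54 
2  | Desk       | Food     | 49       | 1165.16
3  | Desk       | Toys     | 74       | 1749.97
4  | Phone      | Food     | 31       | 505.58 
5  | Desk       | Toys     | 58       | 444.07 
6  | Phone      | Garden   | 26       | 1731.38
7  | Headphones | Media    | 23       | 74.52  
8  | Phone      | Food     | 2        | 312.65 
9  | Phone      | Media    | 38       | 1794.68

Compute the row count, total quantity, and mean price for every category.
SELECT category,
       COUNT(*) as cnt,
       SUM(quantity) as total_quantity,
       AVG(price) as avg_price
FROM sales
GROUP BY category

Result:
  Food: 4 records, 96 total quantity, 628.23 avg price
  Garden: 1 records, 26 total quantity, 1731.38 avg price
  Media: 2 records, 61 total quantity, 934.60 avg price
  Toys: 2 records, 132 total quantity, 1097.02 avg price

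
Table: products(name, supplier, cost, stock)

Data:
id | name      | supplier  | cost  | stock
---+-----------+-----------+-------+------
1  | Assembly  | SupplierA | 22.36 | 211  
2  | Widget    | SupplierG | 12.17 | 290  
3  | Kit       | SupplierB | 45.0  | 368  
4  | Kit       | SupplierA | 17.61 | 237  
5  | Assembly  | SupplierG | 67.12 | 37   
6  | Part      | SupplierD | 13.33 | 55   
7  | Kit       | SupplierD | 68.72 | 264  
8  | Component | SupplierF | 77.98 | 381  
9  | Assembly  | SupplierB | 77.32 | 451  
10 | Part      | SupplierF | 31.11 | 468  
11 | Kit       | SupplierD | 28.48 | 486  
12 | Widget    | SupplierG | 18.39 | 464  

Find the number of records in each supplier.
SELECT supplier, COUNT(*) as count
FROM products
GROUP BY supplier

Result:
  SupplierA: 2
  SupplierB: 2
  SupplierD: 3
  SupplierF: 2
  SupplierG: 3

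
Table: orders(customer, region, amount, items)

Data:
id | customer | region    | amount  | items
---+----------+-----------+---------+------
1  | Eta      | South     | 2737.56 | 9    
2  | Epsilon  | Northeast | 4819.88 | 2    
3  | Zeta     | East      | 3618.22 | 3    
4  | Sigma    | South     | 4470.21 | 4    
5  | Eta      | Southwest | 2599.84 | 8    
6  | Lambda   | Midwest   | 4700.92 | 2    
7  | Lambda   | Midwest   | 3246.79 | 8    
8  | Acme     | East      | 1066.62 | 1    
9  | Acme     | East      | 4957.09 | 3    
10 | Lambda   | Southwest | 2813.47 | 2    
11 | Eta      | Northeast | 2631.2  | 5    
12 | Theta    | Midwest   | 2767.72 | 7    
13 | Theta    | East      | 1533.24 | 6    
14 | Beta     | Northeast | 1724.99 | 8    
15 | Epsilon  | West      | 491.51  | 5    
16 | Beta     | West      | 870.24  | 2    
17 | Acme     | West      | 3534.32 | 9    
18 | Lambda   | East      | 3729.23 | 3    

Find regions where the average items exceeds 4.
SELECT region, AVG(items)
FROM orders
GROUP BY region
HAVING AVG(items) > 4

Result:
  Midwest: avg=5.67
  Northeast: avg=5.00
  South: avg=6.50
  Southwest: avg=5.00
  West: avg=5.33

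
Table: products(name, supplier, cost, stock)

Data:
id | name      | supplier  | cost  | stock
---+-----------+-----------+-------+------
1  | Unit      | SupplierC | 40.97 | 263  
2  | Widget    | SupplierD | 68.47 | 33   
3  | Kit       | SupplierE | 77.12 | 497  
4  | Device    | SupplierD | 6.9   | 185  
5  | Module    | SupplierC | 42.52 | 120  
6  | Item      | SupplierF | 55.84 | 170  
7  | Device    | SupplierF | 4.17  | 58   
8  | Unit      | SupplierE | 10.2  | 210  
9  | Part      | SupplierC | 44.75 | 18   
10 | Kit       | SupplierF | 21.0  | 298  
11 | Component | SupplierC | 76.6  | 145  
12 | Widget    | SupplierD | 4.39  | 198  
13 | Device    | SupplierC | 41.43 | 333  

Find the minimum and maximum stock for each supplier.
SELECT supplier, MIN(stock), MAX(stock)
FROM products
GROUP BY supplier

Result:
  SupplierC: min=18, max=333
  SupplierD: min=33, max=198
  SupplierE: min=210, max=497
  SupplierF: min=58, max=298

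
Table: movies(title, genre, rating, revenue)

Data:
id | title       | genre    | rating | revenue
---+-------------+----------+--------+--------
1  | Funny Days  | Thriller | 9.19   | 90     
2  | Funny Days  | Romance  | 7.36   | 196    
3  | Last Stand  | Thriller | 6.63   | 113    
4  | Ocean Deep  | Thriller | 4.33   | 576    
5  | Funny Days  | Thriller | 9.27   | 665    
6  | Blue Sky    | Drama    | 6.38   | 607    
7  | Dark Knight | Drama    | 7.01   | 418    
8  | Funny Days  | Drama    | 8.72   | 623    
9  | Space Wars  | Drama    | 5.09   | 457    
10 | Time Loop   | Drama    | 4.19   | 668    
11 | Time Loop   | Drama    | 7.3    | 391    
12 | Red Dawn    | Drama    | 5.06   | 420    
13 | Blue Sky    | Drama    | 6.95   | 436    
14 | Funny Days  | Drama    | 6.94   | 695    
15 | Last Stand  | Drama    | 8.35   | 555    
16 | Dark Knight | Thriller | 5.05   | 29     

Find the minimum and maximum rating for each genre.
SELECT genre, MIN(rating), MAX(rating)
FROM movies
GROUP BY genre

Result:
  Drama: min=4.19, max=8.72
  Romance: min=7.36, max=7.36
  Thriller: min=4.33, max=9.27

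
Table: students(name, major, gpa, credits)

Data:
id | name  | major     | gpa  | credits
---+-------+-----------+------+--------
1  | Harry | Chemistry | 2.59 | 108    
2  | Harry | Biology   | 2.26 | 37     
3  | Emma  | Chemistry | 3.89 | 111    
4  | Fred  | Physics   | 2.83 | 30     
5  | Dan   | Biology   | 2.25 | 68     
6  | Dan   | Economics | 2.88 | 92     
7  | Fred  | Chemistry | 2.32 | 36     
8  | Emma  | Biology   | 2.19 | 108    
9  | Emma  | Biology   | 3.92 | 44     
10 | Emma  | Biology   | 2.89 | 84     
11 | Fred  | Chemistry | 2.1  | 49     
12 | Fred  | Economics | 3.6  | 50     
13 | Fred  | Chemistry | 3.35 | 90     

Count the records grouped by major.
SELECT major, COUNT(*) as count
FROM students
GROUP BY major

Result:
  Biology: 5
  Chemistry: 5
  Economics: 2
  Physics: 1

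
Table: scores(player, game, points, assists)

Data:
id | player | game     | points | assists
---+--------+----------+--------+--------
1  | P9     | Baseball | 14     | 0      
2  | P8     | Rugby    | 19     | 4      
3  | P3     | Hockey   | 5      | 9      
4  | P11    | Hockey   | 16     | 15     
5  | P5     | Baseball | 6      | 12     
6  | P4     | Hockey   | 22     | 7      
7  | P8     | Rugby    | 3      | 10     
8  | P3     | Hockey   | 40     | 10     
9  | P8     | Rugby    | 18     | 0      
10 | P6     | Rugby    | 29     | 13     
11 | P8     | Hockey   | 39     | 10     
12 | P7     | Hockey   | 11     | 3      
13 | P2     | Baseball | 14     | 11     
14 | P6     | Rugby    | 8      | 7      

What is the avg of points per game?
SELECT game, AVG(points) as result
FROM scores
GROUP BY game

Result:
  Baseball: 11.33
  Hockey: 22.17
  Rugby: 15.40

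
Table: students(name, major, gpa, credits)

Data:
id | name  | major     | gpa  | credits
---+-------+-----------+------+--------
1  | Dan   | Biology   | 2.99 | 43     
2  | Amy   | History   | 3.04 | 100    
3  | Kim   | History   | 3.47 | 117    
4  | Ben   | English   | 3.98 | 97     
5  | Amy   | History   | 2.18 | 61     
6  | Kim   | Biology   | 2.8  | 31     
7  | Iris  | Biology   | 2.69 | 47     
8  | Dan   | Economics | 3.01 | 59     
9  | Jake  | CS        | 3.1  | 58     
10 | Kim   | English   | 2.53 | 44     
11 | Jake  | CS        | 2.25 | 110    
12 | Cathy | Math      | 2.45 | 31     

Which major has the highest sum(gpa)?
SELECT major, SUM(gpa) as val
FROM students
GROUP BY major
ORDER BY val DESC
LIMIT 1

Result: History with sum(gpa) = 8.69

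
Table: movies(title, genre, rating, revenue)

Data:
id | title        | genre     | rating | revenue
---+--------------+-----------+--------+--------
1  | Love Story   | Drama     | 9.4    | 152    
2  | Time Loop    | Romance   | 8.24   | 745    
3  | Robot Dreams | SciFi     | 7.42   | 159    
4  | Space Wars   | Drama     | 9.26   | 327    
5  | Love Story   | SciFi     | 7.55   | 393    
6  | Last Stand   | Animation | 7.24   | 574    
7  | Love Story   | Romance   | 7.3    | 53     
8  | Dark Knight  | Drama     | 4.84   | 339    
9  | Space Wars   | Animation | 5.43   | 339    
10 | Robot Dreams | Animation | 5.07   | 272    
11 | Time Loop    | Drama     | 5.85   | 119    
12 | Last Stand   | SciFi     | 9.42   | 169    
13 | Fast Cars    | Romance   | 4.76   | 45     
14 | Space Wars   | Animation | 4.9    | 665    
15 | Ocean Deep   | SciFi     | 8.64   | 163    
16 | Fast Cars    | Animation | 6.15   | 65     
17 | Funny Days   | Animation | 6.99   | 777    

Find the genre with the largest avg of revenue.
SELECT genre, AVG(revenue) as val
FROM movies
GROUP BY genre
ORDER BY val DESC
LIMIT 1

Result: Animation with avg(revenue) = 448.67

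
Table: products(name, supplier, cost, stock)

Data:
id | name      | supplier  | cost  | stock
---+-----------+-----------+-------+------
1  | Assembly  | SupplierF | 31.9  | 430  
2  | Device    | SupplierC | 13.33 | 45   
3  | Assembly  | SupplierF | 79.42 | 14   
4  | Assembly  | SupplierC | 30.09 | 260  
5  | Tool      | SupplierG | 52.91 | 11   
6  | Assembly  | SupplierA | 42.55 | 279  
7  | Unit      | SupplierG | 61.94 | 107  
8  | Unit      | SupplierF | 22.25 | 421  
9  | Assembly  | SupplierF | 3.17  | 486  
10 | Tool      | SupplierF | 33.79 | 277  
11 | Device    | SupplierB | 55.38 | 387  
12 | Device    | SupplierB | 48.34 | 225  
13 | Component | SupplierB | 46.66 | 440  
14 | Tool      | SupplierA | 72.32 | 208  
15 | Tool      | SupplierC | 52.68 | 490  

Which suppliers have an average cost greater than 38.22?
SELECT supplier, AVG(cost)
FROM products
GROUP BY supplier
HAVING AVG(cost) > 38.22

Result:
  SupplierA: avg=57.44
  SupplierB: avg=50.13
  SupplierG: avg=57.43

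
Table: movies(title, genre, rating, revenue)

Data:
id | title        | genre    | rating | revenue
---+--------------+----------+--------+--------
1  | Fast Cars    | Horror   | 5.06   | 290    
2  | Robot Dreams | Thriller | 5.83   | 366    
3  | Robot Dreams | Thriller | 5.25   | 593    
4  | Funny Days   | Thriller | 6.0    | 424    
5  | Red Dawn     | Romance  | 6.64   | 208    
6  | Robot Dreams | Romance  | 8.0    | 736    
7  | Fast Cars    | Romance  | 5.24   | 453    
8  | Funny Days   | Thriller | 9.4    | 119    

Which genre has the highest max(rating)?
SELECT genre, MAX(rating) as val
FROM movies
GROUP BY genre
ORDER BY val DESC
LIMIT 1

Result: Thriller with max(rating) = 9.40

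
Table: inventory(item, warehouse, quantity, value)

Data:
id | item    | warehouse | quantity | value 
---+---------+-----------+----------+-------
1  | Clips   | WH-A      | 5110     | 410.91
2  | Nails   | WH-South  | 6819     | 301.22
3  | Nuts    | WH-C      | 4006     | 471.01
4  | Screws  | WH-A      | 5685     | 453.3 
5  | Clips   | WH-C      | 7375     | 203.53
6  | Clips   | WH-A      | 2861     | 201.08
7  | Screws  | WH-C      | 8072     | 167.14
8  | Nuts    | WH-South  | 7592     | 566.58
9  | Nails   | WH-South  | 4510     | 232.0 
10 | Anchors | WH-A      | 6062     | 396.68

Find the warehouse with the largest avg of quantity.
SELECT warehouse, AVG(quantity) as val
FROM inventory
GROUP BY warehouse
ORDER BY val DESC
LIMIT 1

Result: WH-C with avg(quantity) = 6484.33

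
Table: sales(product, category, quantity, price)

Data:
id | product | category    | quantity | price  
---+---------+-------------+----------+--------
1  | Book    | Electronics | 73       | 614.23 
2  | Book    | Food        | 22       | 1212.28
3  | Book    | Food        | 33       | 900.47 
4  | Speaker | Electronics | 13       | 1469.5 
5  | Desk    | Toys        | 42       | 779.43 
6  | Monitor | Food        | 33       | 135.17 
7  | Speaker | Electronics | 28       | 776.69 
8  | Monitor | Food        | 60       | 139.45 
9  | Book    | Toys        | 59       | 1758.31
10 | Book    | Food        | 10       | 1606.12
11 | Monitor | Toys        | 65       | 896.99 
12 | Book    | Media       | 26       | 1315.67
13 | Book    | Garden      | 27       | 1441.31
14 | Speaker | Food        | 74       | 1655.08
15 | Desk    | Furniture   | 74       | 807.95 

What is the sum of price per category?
SELECT category, SUM(price) as result
FROM sales
GROUP BY category

Result:
  Electronics: 2860.42
  Food: 5648.57
  Furniture: 807.95
  Garden: 1441.31
  Media: 1315.67
  Toys: 3434.73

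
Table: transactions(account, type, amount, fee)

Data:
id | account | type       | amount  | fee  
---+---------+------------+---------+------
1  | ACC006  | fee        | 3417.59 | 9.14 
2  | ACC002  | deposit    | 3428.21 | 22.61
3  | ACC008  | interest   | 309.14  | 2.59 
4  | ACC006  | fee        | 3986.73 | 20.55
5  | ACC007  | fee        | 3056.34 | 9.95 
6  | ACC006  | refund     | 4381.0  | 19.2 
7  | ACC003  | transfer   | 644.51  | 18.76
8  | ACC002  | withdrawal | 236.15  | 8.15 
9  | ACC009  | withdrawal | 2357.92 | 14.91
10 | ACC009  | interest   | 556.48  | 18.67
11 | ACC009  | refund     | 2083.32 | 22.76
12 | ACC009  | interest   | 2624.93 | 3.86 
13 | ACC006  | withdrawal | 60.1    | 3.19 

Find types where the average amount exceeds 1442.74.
SELECT type, AVG(amount)
FROM transactions
GROUP BY type
HAVING AVG(amount) > 1442.74

Result:
  deposit: avg=3428.21
  fee: avg=3486.89
  refund: avg=3232.16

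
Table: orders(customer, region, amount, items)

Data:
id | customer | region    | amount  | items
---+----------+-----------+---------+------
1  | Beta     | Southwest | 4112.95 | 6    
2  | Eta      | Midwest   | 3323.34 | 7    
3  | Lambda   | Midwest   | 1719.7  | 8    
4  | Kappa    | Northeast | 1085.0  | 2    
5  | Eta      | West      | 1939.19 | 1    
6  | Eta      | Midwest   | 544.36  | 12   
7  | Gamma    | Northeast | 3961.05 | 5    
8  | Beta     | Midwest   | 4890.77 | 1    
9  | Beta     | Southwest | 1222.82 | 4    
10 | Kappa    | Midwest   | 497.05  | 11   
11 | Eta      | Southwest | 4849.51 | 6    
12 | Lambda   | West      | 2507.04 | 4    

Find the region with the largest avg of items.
SELECT region, AVG(items) as val
FROM orders
GROUP BY region
ORDER BY val DESC
LIMIT 1

Result: Midwest with avg(items) = 7.80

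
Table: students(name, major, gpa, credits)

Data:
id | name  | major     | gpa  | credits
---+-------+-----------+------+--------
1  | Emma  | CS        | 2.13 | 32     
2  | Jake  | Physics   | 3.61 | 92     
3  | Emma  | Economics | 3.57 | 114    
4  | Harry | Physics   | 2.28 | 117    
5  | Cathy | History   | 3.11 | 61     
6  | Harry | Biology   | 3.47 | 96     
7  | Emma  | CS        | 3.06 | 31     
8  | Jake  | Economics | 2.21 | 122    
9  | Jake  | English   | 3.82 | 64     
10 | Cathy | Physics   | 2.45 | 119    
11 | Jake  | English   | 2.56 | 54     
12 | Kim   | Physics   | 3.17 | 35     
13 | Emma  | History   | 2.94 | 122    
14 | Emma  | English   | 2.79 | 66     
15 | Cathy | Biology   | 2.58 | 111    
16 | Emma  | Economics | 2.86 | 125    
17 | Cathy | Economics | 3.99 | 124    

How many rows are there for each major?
SELECT major, COUNT(*) as count
FROM students
GROUP BY major

Result:
  Biology: 2
  CS: 2
  Economics: 4
  English: 3
  History: 2
  Physics: 4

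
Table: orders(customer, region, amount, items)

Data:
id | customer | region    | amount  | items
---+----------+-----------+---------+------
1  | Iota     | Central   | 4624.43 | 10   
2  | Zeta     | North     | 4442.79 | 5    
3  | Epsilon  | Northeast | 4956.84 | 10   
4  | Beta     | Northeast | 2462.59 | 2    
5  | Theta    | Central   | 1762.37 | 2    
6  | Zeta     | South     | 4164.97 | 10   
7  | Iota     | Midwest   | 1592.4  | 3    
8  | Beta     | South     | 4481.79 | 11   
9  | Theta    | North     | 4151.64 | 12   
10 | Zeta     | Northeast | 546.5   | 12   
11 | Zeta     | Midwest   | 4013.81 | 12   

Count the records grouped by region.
SELECT region, COUNT(*) as count
FROM orders
GROUP BY region

Result:
  Central: 2
  Midwest: 2
  North: 2
  Northeast: 3
  South: 2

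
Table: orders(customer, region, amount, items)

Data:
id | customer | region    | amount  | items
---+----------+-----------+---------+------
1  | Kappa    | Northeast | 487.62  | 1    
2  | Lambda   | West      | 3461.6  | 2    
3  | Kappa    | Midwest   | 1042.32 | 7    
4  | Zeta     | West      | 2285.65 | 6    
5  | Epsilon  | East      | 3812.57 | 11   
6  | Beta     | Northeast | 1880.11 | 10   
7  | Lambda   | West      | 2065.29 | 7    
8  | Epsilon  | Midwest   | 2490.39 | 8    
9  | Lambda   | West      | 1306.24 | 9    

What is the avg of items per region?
SELECT region, AVG(items) as result
FROM orders
GROUP BY region

Result:
  East: 11.00
  Midwest: 7.50
  Northeast: 5.50
  West: 6.00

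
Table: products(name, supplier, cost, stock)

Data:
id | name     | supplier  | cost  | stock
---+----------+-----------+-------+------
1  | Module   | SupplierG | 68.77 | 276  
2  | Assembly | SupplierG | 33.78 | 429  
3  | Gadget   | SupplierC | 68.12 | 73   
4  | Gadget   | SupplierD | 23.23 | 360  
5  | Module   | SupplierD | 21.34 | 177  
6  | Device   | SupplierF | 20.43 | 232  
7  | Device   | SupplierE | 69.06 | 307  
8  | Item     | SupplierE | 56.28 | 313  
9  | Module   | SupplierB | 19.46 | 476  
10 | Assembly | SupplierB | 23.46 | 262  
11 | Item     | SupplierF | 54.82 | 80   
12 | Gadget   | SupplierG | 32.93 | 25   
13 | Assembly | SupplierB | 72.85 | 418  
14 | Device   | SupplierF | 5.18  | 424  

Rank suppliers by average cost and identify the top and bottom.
SELECT supplier, AVG(cost)
FROM products
GROUP BY supplier
ORDER BY AVG(cost)

All groups:
  SupplierD: 22.29
  SupplierF: 26.81
  SupplierB: 38.59
  SupplierG: 45.16
  SupplierE: 62.67
  SupplierC: 68.12

Highest: SupplierC (68.12)
Lowest: SupplierD (22.29)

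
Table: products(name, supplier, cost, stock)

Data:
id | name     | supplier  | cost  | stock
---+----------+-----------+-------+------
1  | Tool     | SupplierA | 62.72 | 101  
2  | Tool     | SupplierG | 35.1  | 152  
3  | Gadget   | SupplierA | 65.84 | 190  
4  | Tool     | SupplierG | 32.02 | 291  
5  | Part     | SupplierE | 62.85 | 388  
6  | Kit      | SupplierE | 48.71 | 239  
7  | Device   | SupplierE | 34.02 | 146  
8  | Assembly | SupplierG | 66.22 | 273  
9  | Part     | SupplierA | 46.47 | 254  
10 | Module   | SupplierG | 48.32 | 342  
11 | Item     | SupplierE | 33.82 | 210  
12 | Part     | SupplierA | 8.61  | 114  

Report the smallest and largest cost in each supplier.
SELECT supplier, MIN(cost), MAX(cost)
FROM products
GROUP BY supplier

Result:
  SupplierA: min=8.61, max=65.84
  SupplierE: min=33.82, max=62.85
  SupplierG: min=32.02, max=66.22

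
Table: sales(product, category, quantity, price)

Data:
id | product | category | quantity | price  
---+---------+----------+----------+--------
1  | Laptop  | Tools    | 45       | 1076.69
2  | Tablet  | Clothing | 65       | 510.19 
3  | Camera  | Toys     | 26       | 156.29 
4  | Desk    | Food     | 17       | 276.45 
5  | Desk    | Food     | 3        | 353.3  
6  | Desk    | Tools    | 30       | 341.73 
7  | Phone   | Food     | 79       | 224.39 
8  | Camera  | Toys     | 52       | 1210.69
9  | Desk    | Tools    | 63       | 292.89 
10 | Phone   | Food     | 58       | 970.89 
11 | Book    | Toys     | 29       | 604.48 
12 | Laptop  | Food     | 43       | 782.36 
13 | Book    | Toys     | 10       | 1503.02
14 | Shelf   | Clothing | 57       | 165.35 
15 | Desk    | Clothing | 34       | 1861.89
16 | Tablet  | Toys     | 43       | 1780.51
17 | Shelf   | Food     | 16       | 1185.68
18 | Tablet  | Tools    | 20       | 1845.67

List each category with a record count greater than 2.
SELECT category, COUNT(*) as cnt
FROM sales
GROUP BY category
HAVING COUNT(*) > 2

Result:
  Clothing: 3
  Food: 6
  Tools: 4
  Toys: 5

Note: HAVING filters groups after aggregation, WHERE filters rows before.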